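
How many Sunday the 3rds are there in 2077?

Check the 3rd of each month of 2077: Jan 3: Sun, Feb 3: Wed, Mar 3: Wed, Apr 3: Sat, May 3: Mon, Jun 3: Thu, Jul 3: Sat, Aug 3: Tue, Sep 3: Fri, Oct 3: Sun, Nov 3: Wed, Dec 3: Fri.
Sunday occurs in January, October — 2 months.

2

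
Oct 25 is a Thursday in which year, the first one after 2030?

2035

From one year to the next, a fixed date's weekday advances by 1, or by 2 when a Feb 29 lies between the two dates.
2030: October 25 is Friday.
2031: Saturday (+1)
2032: Monday (+2)
2033: Tuesday (+1)
2034: Wednesday (+1)
2035: Thursday (+1)
Oct 25 falls on a Thursday in 2035.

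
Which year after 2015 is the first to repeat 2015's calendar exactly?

Two years share a calendar iff Jan 1 falls on the same weekday and both are leap or both are common. 2015: Jan 1 is Thursday, common year.
2016: Jan 1 Friday, leap
2017: Jan 1 Sunday, common
2018: Jan 1 Monday, common
2019: Jan 1 Tuesday, common
2020: Jan 1 Wednesday, leap
2021: Jan 1 Friday, common
2022: Jan 1 Saturday, common
2023: Jan 1 Sunday, common
2024: Jan 1 Monday, leap
2025: Jan 1 Wednesday, common
2026: Jan 1 Thursday, common
2026 matches on both conditions.

2026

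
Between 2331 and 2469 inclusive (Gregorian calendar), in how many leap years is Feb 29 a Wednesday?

Leap years in 2331–2469: 35 of them.
Feb 29 weekday advances by 5 (mod 7) from one leap year to the next four years later (or differs when a century non-leap intervenes).
Leap-day weekdays: 2332:Mon 2336:Sat 2340:Thu 2344:Tue 2348:Sun 2352:Fri 2356:Wed✓ 2360:Mon 2364:Sat 2368:Thu 2372:Tue 2376:Sun 2380:Fri …(9 more)… 2420:Sat 2424:Thu 2428:Tue 2432:Sun 2436:Fri 2440:Wed✓ 2444:Mon 2448:Sat 2452:Thu 2456:Tue 2460:Sun 2464:Fri 2468:Wed✓
Wednesday: 2356, 2384, 2412, 2440, 2468 → 5.

5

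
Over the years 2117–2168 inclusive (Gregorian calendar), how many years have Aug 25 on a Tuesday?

7

Track Aug 25's weekday year by year (advancing +1, or +2 across a Feb 29):
  2117: Wed  2118: Thu (+1)  2119: Fri (+1)  2120: Sun (+2)  2121: Mon (+1)
  2122: Tue (+1) ✓  2123: Wed (+1)  2124: Fri (+2)  2125: Sat (+1)  2126: Sun (+1)
  2127: Mon (+1)  2128: Wed (+2)  2129: Thu (+1)  2130: Fri (+1)  … (24 more years) …
  2155: Mon (+1)  2156: Wed (+2)  2157: Thu (+1)  2158: Fri (+1)  2159: Sat (+1)
  2160: Mon (+2)  2161: Tue (+1) ✓  2162: Wed (+1)  2163: Thu (+1)  2164: Sat (+2)
  2165: Sun (+1)  2166: Mon (+1)  2167: Tue (+1) ✓  2168: Thu (+2)
Tuesday years: 2122, 2133, 2139, 2144, 2150, 2161, 2167 — 7 in total.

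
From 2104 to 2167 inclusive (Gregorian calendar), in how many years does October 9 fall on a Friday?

Track October 9's weekday year by year (advancing +1, or +2 across a Feb 29):
  2104: Thu  2105: Fri (+1) ✓  2106: Sat (+1)  2107: Sun (+1)  2108: Tue (+2)
  2109: Wed (+1)  2110: Thu (+1)  2111: Fri (+1) ✓  2112: Sun (+2)  2113: Mon (+1)
  2114: Tue (+1)  2115: Wed (+1)  2116: Fri (+2) ✓  2117: Sat (+1)  … (36 more years) …
  2154: Wed (+1)  2155: Thu (+1)  2156: Sat (+2)  2157: Sun (+1)  2158: Mon (+1)
  2159: Tue (+1)  2160: Thu (+2)  2161: Fri (+1) ✓  2162: Sat (+1)  2163: Sun (+1)
  2164: Tue (+2)  2165: Wed (+1)  2166: Thu (+1)  2167: Fri (+1) ✓
Friday years: 2105, 2111, 2116, 2122, 2133, 2139, 2144, 2150, 2161, 2167 — 10 in total.

10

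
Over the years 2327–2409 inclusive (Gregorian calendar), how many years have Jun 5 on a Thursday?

Track Jun 5's weekday year by year (advancing +1, or +2 across a Feb 29):
  2327: Sun  2328: Tue (+2)  2329: Wed (+1)  2330: Thu (+1) ✓  2331: Fri (+1)
  2332: Sun (+2)  2333: Mon (+1)  2334: Tue (+1)  2335: Wed (+1)  2336: Fri (+2)
  2337: Sat (+1)  2338: Sun (+1)  2339: Mon (+1)  2340: Wed (+2)  … (55 more years) …
  2396: Wed (+2)  2397: Thu (+1) ✓  2398: Fri (+1)  2399: Sat (+1)  2400: Mon (+2)
  2401: Tue (+1)  2402: Wed (+1)  2403: Thu (+1) ✓  2404: Sat (+2)  2405: Sun (+1)
  2406: Mon (+1)  2407: Tue (+1)  2408: Thu (+2) ✓  2409: Fri (+1)
Thursday years: 2330, 2341, 2347, 2352, 2358, 2369, 2375, 2380, 2386, 2397, 2403, 2408 — 12 in total.

12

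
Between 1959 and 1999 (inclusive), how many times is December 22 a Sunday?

6

Track December 22's weekday year by year (advancing +1, or +2 across a Feb 29):
  1959: Tue  1960: Thu (+2)  1961: Fri (+1)  1962: Sat (+1)  1963: Sun (+1) ✓
  1964: Tue (+2)  1965: Wed (+1)  1966: Thu (+1)  1967: Fri (+1)  1968: Sun (+2) ✓
  1969: Mon (+1)  1970: Tue (+1)  1971: Wed (+1)  1972: Fri (+2)  … (13 more years) …
  1986: Mon (+1)  1987: Tue (+1)  1988: Thu (+2)  1989: Fri (+1)  1990: Sat (+1)
  1991: Sun (+1) ✓  1992: Tue (+2)  1993: Wed (+1)  1994: Thu (+1)  1995: Fri (+1)
  1996: Sun (+2) ✓  1997: Mon (+1)  1998: Tue (+1)  1999: Wed (+1)
Sunday years: 1963, 1968, 1974, 1985, 1991, 1996 — 6 in total.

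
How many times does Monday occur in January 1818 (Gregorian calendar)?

January 1818 has 31 days and begins on Thursday.
The first Monday is January 5.
Mondays fall on 5, 12, 19, 26 — that's 4.

4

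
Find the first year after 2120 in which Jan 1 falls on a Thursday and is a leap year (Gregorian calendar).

2128

Jan 1 advances by 2 weekdays after a leap year and by 1 after a common year.
2120: Jan 1 is Monday (leap).
2121: Wednesday
2122: Thursday
2123: Friday
2124: Saturday (leap)
2125: Monday
2126: Tuesday
2127: Wednesday
2128: Thursday (leap)
2128 begins on a Thursday and is a leap year.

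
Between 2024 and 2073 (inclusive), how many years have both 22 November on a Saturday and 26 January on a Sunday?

6

Check each year's weekday for 22 November and 26 January:
  2024: Fri/Fri  2025: Sat/Sun ✓  2026: Sun/Mon  2027: Mon/Tue  2028: Wed/Wed  2029: Thu/Fri  2030: Fri/Sat  2031: Sat/Sun ✓  2032: Mon/Mon  2033: Tue/Wed  2034: Wed/Thu  2035: Thu/Fri  2036: Sat/Sat  2037: Sun/Mon  …(22 more)…  2060: Mon/Mon  2061: Tue/Wed  2062: Wed/Thu  2063: Thu/Fri  2064: Sat/Sat  2065: Sun/Mon  2066: Mon/Tue  2067: Tue/Wed  2068: Thu/Thu  2069: Fri/Sat  2070: Sat/Sun ✓  2071: Sun/Mon  2072: Tue/Tue  2073: Wed/Thu
Both conditions hold in: 2025, 2031, 2042, 2053, 2059, 2070 — 6.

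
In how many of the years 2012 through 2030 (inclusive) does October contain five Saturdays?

October has 31 days; it has five Saturdays when Saturday falls among the first (month-length − 28) days — i.e. when October 1 is one of Saturday/Friday/Thursday.
October 1 by year: 2012:Mon 2013:Tue 2014:Wed 2015:Thu✓ 2016:Sat✓ 2017:Sun 2018:Mon 2019:Tue 2020:Thu✓ 2021:Fri✓ 2022:Sat✓ 2023:Sun 2024:Tue 2025:Wed 2026:Thu✓ 2027:Fri✓ 2028:Sun 2029:Mon 2030:Tue
Years with five Saturdays: 2015, 2016, 2020, 2021, 2022, 2026, 2027 → 7.

7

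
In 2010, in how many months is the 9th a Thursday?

Check the 9th of each month of 2010: Jan 9: Sat, Feb 9: Tue, Mar 9: Tue, Apr 9: Fri, May 9: Sun, Jun 9: Wed, Jul 9: Fri, Aug 9: Mon, Sep 9: Thu, Oct 9: Sat, Nov 9: Tue, Dec 9: Thu.
Thursday occurs in September, December — 2 months.

2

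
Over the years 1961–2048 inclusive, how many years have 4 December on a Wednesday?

Track 4 December's weekday year by year (advancing +1, or +2 across a Feb 29):
  1961: Mon  1962: Tue (+1)  1963: Wed (+1) ✓  1964: Fri (+2)  1965: Sat (+1)
  1966: Sun (+1)  1967: Mon (+1)  1968: Wed (+2) ✓  1969: Thu (+1)  1970: Fri (+1)
  1971: Sat (+1)  1972: Mon (+2)  1973: Tue (+1)  1974: Wed (+1) ✓  … (60 more years) …
  2035: Tue (+1)  2036: Thu (+2)  2037: Fri (+1)  2038: Sat (+1)  2039: Sun (+1)
  2040: Tue (+2)  2041: Wed (+1) ✓  2042: Thu (+1)  2043: Fri (+1)  2044: Sun (+2)
  2045: Mon (+1)  2046: Tue (+1)  2047: Wed (+1) ✓  2048: Fri (+2)
Wednesday years: 1963, 1968, 1974, 1985, 1991, 1996, 2002, 2013, 2019, 2024, 2030, 2041, 2047 — 13 in total.

13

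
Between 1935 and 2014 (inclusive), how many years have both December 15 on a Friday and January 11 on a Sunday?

0

Check each year's weekday for December 15 and January 11:
  1935: Sun/Fri  1936: Tue/Sat  1937: Wed/Mon  1938: Thu/Tue  1939: Fri/Wed  1940: Sun/Thu  1941: Mon/Sat  1942: Tue/Sun  1943: Wed/Mon  1944: Fri/Tue  1945: Sat/Thu  1946: Sun/Fri  1947: Mon/Sat  1948: Wed/Sun  …(52 more)…  2001: Sat/Thu  2002: Sun/Fri  2003: Mon/Sat  2004: Wed/Sun  2005: Thu/Tue  2006: Fri/Wed  2007: Sat/Thu  2008: Mon/Fri  2009: Tue/Sun  2010: Wed/Mon  2011: Thu/Tue  2012: Sat/Wed  2013: Sun/Fri  2014: Mon/Sat
Both conditions hold in: no year — 0.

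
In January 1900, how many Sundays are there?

January 1900 has 31 days and begins on Monday.
The first Sunday is January 7.
Sundays fall on 7, 14, 21, 28 — that's 4.

4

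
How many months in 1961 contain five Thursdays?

A month of length L has five Thursdays iff its first Thursday is on day ≤ L−28 (so day 1–3 in a 31-day month, 1–2 in a 30-day month, day 1 in a leap February).
Checking each month of 1961: Jan starts Sun (31d); Feb starts Wed (28d); Mar starts Wed (31d) ✓; Apr starts Sat (30d); May starts Mon (31d); Jun starts Thu (30d) ✓; Jul starts Sat (31d); Aug starts Tue (31d) ✓; Sep starts Fri (30d); Oct starts Sun (31d); Nov starts Wed (30d) ✓; Dec starts Fri (31d).
Five-Thursday months: March, June, August, November → 4.

4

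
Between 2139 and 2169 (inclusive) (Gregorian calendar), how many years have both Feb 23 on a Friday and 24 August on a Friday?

3

Check each year's weekday for Feb 23 and 24 August:
  2139: Mon/Mon  2140: Tue/Wed  2141: Thu/Thu  2142: Fri/Fri ✓  2143: Sat/Sat  2144: Sun/Mon  2145: Tue/Tue  2146: Wed/Wed  2147: Thu/Thu  2148: Fri/Sat  2149: Sun/Sun  2150: Mon/Mon  2151: Tue/Tue  2152: Wed/Thu  …(3 more)…  2156: Mon/Tue  2157: Wed/Wed  2158: Thu/Thu  2159: Fri/Fri ✓  2160: Sat/Sun  2161: Mon/Mon  2162: Tue/Tue  2163: Wed/Wed  2164: Thu/Fri  2165: Sat/Sat  2166: Sun/Sun  2167: Mon/Mon  2168: Tue/Wed  2169: Thu/Thu
Both conditions hold in: 2142, 2153, 2159 — 3.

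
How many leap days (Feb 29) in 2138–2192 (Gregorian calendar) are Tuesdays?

Leap years in 2138–2192: 14 of them.
Feb 29 weekday advances by 5 (mod 7) from one leap year to the next four years later (or differs when a century non-leap intervenes).
Leap-day weekdays: 2140:Mon 2144:Sat 2148:Thu 2152:Tue✓ 2156:Sun 2160:Fri 2164:Wed 2168:Mon 2172:Sat 2176:Thu 2180:Tue✓ 2184:Sun 2188:Fri 2192:Wed
Tuesday: 2152, 2180 → 2.

2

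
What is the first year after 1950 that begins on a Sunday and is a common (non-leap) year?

1961

Jan 1 advances by 2 weekdays after a leap year and by 1 after a common year.
1950: Jan 1 is Sunday.
1951: Monday
1952: Tuesday (leap)
1953: Thursday
1954: Friday
1955: Saturday
1956: Sunday (leap)
1957: Tuesday
1958: Wednesday
1959: Thursday
1960: Friday (leap)
1961: Sunday
1961 begins on a Sunday and is a common year.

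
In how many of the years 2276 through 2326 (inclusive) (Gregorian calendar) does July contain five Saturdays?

22

July has 31 days; it has five Saturdays when Saturday falls among the first (month-length − 28) days — i.e. when July 1 is one of Saturday/Friday/Thursday.
July 1 by year: 2276:Sat✓ 2277:Sun 2278:Mon 2279:Tue 2280:Thu✓ 2281:Fri✓ 2282:Sat✓ 2283:Sun 2284:Tue 2285:Wed 2286:Thu✓ 2287:Fri✓ 2288:Sun 2289:Mon 2290:Tue …(21 more)… 2312:Mon 2313:Tue 2314:Wed 2315:Thu✓ 2316:Sat✓ 2317:Sun 2318:Mon 2319:Tue 2320:Thu✓ 2321:Fri✓ 2322:Sat✓ 2323:Sun 2324:Tue 2325:Wed 2326:Thu✓
Years with five Saturdays: 2276, 2280, 2281, 2282, 2286, 2287, 2292, 2293, 2297, 2298, 2299, 2304, 2305, 2309, 2310, 2311, 2315, 2316, 2320, 2321, 2322, 2326 → 22.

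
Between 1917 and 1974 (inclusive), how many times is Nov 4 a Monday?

9

Track Nov 4's weekday year by year (advancing +1, or +2 across a Feb 29):
  1917: Sun  1918: Mon (+1) ✓  1919: Tue (+1)  1920: Thu (+2)  1921: Fri (+1)
  1922: Sat (+1)  1923: Sun (+1)  1924: Tue (+2)  1925: Wed (+1)  1926: Thu (+1)
  1927: Fri (+1)  1928: Sun (+2)  1929: Mon (+1) ✓  1930: Tue (+1)  … (30 more years) …
  1961: Sat (+1)  1962: Sun (+1)  1963: Mon (+1) ✓  1964: Wed (+2)  1965: Thu (+1)
  1966: Fri (+1)  1967: Sat (+1)  1968: Mon (+2) ✓  1969: Tue (+1)  1970: Wed (+1)
  1971: Thu (+1)  1972: Sat (+2)  1973: Sun (+1)  1974: Mon (+1) ✓
Monday years: 1918, 1929, 1935, 1940, 1946, 1957, 1963, 1968, 1974 — 9 in total.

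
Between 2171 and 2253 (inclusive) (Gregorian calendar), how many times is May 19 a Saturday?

11

Track May 19's weekday year by year (advancing +1, or +2 across a Feb 29):
  2171: Sun  2172: Tue (+2)  2173: Wed (+1)  2174: Thu (+1)  2175: Fri (+1)
  2176: Sun (+2)  2177: Mon (+1)  2178: Tue (+1)  2179: Wed (+1)  2180: Fri (+2)
  2181: Sat (+1) ✓  2182: Sun (+1)  2183: Mon (+1)  2184: Wed (+2)  … (55 more years) …
  2240: Tue (+2)  2241: Wed (+1)  2242: Thu (+1)  2243: Fri (+1)  2244: Sun (+2)
  2245: Mon (+1)  2246: Tue (+1)  2247: Wed (+1)  2248: Fri (+2)  2249: Sat (+1) ✓
  2250: Sun (+1)  2251: Mon (+1)  2252: Wed (+2)  2253: Thu (+1)
Saturday years: 2181, 2187, 2192, 2198, 2204, 2210, 2221, 2227, 2232, 2238, 2249 — 11 in total.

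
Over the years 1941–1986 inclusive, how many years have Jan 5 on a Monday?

7

Track Jan 5's weekday year by year (advancing +1, or +2 across a Feb 29):
  1941: Sun  1942: Mon (+1) ✓  1943: Tue (+1)  1944: Wed (+1)  1945: Fri (+2)
  1946: Sat (+1)  1947: Sun (+1)  1948: Mon (+1) ✓  1949: Wed (+2)  1950: Thu (+1)
  1951: Fri (+1)  1952: Sat (+1)  1953: Mon (+2) ✓  1954: Tue (+1)  … (18 more years) …
  1973: Fri (+2)  1974: Sat (+1)  1975: Sun (+1)  1976: Mon (+1) ✓  1977: Wed (+2)
  1978: Thu (+1)  1979: Fri (+1)  1980: Sat (+1)  1981: Mon (+2) ✓  1982: Tue (+1)
  1983: Wed (+1)  1984: Thu (+1)  1985: Sat (+2)  1986: Sun (+1)
Monday years: 1942, 1948, 1953, 1959, 1970, 1976, 1981 — 7 in total.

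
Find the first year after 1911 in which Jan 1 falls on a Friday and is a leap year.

Jan 1 advances by 2 weekdays after a leap year and by 1 after a common year.
1911: Jan 1 is Sunday.
1912: Monday (leap)
1913: Wednesday
1914: Thursday
1915: Friday
1916: Saturday (leap)
1917: Monday
1918: Tuesday
1919: Wednesday
1920: Thursday (leap)
1921: Saturday
1922: Sunday
1923: Monday
1924: Tuesday (leap)
1925: Thursday
1926: Friday
1927: Saturday
1928: Sunday (leap)
1929: Tuesday
1930: Wednesday
1931: Thursday
1932: Friday (leap)
1932 begins on a Friday and is a leap year.

1932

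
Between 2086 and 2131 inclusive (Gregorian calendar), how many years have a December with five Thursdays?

20

December has 31 days; it has five Thursdays when Thursday falls among the first (month-length − 28) days — i.e. when December 1 is one of Thursday/Wednesday/Tuesday.
December 1 by year: 2086:Sun 2087:Mon 2088:Wed✓ 2089:Thu✓ 2090:Fri 2091:Sat 2092:Mon 2093:Tue✓ 2094:Wed✓ 2095:Thu✓ 2096:Sat 2097:Sun 2098:Mon 2099:Tue✓ 2100:Wed✓ …(16 more)… 2117:Wed✓ 2118:Thu✓ 2119:Fri 2120:Sun 2121:Mon 2122:Tue✓ 2123:Wed✓ 2124:Fri 2125:Sat 2126:Sun 2127:Mon 2128:Wed✓ 2129:Thu✓ 2130:Fri 2131:Sat
Years with five Thursdays: 2088, 2089, 2093, 2094, 2095, 2099, 2100, 2101, 2105, 2106, 2107, 2111, 2112, 2116, 2117, 2118, 2122, 2123, 2128, 2129 → 20.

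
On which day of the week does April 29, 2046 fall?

Sunday

January 1, 2046 is a Monday.
April 29 is day 119 of the year, i.e. 118 days after Jan 1.
118 mod 7 = 6, so advance 6 weekdays from Monday: Sunday.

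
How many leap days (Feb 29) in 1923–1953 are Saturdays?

Leap years in 1923–1953: 8 of them.
Feb 29 weekday advances by 5 (mod 7) from one leap year to the next four years later (or differs when a century non-leap intervenes).
Leap-day weekdays: 1924:Fri 1928:Wed 1932:Mon 1936:Sat✓ 1940:Thu 1944:Tue 1948:Sun 1952:Fri
Saturday: 1936 → 1.

1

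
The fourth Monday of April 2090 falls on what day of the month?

24

April 1, 2090 is a Saturday, so the first Monday is the 3rd.
The fourth Monday is 3 + 21 = 24.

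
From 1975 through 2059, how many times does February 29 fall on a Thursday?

Leap years in 1975–2059: 21 of them.
Feb 29 weekday advances by 5 (mod 7) from one leap year to the next four years later (or differs when a century non-leap intervenes).
Leap-day weekdays: 1976:Sun 1980:Fri 1984:Wed 1988:Mon 1992:Sat 1996:Thu✓ 2000:Tue 2004:Sun 2008:Fri 2012:Wed 2016:Mon 2020:Sat 2024:Thu✓ 2028:Tue 2032:Sun 2036:Fri 2040:Wed 2044:Mon 2048:Sat 2052:Thu✓ 2056:Tue
Thursday: 1996, 2024, 2052 → 3.

3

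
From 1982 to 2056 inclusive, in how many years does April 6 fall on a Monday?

Track April 6's weekday year by year (advancing +1, or +2 across a Feb 29):
  1982: Tue  1983: Wed (+1)  1984: Fri (+2)  1985: Sat (+1)  1986: Sun (+1)
  1987: Mon (+1) ✓  1988: Wed (+2)  1989: Thu (+1)  1990: Fri (+1)  1991: Sat (+1)
  1992: Mon (+2) ✓  1993: Tue (+1)  1994: Wed (+1)  1995: Thu (+1)  … (47 more years) …
  2043: Mon (+1) ✓  2044: Wed (+2)  2045: Thu (+1)  2046: Fri (+1)  2047: Sat (+1)
  2048: Mon (+2) ✓  2049: Tue (+1)  2050: Wed (+1)  2051: Thu (+1)  2052: Sat (+2)
  2053: Sun (+1)  2054: Mon (+1) ✓  2055: Tue (+1)  2056: Thu (+2)
Monday years: 1987, 1992, 1998, 2009, 2015, 2020, 2026, 2037, 2043, 2048, 2054 — 11 in total.

11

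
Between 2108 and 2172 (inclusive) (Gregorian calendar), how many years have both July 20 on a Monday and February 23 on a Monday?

7

Check each year's weekday for July 20 and February 23:
  2108: Fri/Thu  2109: Sat/Sat  2110: Sun/Sun  2111: Mon/Mon ✓  2112: Wed/Tue  2113: Thu/Thu  2114: Fri/Fri  2115: Sat/Sat  2116: Mon/Sun  2117: Tue/Tue  2118: Wed/Wed  2119: Thu/Thu  2120: Sat/Fri  2121: Sun/Sun  …(37 more)…  2159: Fri/Fri  2160: Sun/Sat  2161: Mon/Mon ✓  2162: Tue/Tue  2163: Wed/Wed  2164: Fri/Thu  2165: Sat/Sat  2166: Sun/Sun  2167: Mon/Mon ✓  2168: Wed/Tue  2169: Thu/Thu  2170: Fri/Fri  2171: Sat/Sat  2172: Mon/Sun
Both conditions hold in: 2111, 2122, 2133, 2139, 2150, 2161, 2167 — 7.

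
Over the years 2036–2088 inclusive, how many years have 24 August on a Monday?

Track 24 August's weekday year by year (advancing +1, or +2 across a Feb 29):
  2036: Sun  2037: Mon (+1) ✓  2038: Tue (+1)  2039: Wed (+1)  2040: Fri (+2)
  2041: Sat (+1)  2042: Sun (+1)  2043: Mon (+1) ✓  2044: Wed (+2)  2045: Thu (+1)
  2046: Fri (+1)  2047: Sat (+1)  2048: Mon (+2) ✓  2049: Tue (+1)  … (25 more years) …
  2075: Sat (+1)  2076: Mon (+2) ✓  2077: Tue (+1)  2078: Wed (+1)  2079: Thu (+1)
  2080: Sat (+2)  2081: Sun (+1)  2082: Mon (+1) ✓  2083: Tue (+1)  2084: Thu (+2)
  2085: Fri (+1)  2086: Sat (+1)  2087: Sun (+1)  2088: Tue (+2)
Monday years: 2037, 2043, 2048, 2054, 2065, 2071, 2076, 2082 — 8 in total.

8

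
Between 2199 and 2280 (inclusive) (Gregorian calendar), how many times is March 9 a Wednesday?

11

Track March 9's weekday year by year (advancing +1, or +2 across a Feb 29):
  2199: Sat  2200: Sun (+1)  2201: Mon (+1)  2202: Tue (+1)  2203: Wed (+1) ✓
  2204: Fri (+2)  2205: Sat (+1)  2206: Sun (+1)  2207: Mon (+1)  2208: Wed (+2) ✓
  2209: Thu (+1)  2210: Fri (+1)  2211: Sat (+1)  2212: Mon (+2)  … (54 more years) …
  2267: Sat (+1)  2268: Mon (+2)  2269: Tue (+1)  2270: Wed (+1) ✓  2271: Thu (+1)
  2272: Sat (+2)  2273: Sun (+1)  2274: Mon (+1)  2275: Tue (+1)  2276: Thu (+2)
  2277: Fri (+1)  2278: Sat (+1)  2279: Sun (+1)  2280: Tue (+2)
Wednesday years: 2203, 2208, 2214, 2225, 2231, 2236, 2242, 2253, 2259, 2264, 2270 — 11 in total.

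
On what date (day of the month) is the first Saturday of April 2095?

2

April 1, 2095 is a Friday, so the first Saturday is the 2nd.
The first Saturday is 2 + 0 = 2.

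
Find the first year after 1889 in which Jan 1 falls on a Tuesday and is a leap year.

1924

Jan 1 advances by 2 weekdays after a leap year and by 1 after a common year.
1889: Jan 1 is Tuesday.
1890: Wednesday
1891: Thursday
1892: Friday (leap)
1893: Sunday
1894: Monday
1895: Tuesday
1896: Wednesday (leap)
1897: Friday
1898: Saturday
1899: Sunday
1900: Monday
1901: Tuesday
1902: Wednesday
1903: Thursday
1904: Friday (leap)
1905: Sunday
1906: Monday
1907: Tuesday
1908: Wednesday (leap)
1909: Friday
1910: Saturday
1911: Sunday
1912: Monday (leap)
1913: Wednesday
1914: Thursday
1915: Friday
1916: Saturday (leap)
1917: Monday
1918: Tuesday
1919: Wednesday
1920: Thursday (leap)
1921: Saturday
1922: Sunday
1923: Monday
1924: Tuesday (leap)
1924 begins on a Tuesday and is a leap year.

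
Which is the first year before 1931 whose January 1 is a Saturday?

Jan 1 advances by 2 weekdays after a leap year and by 1 after a common year.
1931: Jan 1 is Thursday.
1930: Wednesday
1929: Tuesday
1928: Sunday (leap)
1927: Saturday
1927 begins on a Saturday

1927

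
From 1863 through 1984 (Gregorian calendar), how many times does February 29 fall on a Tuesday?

Leap years in 1863–1984: 30 of them.
Feb 29 weekday advances by 5 (mod 7) from one leap year to the next four years later (or differs when a century non-leap intervenes).
Leap-day weekdays: 1864:Mon 1868:Sat 1872:Thu 1876:Tue✓ 1880:Sun 1884:Fri 1888:Wed 1892:Mon 1896:Sat 1904:Mon 1908:Sat 1912:Thu 1916:Tue✓ …(4 more)… 1936:Sat 1940:Thu 1944:Tue✓ 1948:Sun 1952:Fri 1956:Wed 1960:Mon 1964:Sat 1968:Thu 1972:Tue✓ 1976:Sun 1980:Fri 1984:Wed
Tuesday: 1876, 1916, 1944, 1972 → 4.

4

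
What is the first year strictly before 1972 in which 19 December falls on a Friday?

From one year to the next, a fixed date's weekday advances by 1, or by 2 when a Feb 29 lies between the two dates.
1972: December 19 is Tuesday.
1971: Sunday (−2)
1970: Saturday (−1)
1969: Friday (−1)
19 December falls on a Friday in 1969.

1969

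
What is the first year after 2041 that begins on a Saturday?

2050

Jan 1 advances by 2 weekdays after a leap year and by 1 after a common year.
2041: Jan 1 is Tuesday.
2042: Wednesday
2043: Thursday
2044: Friday (leap)
2045: Sunday
2046: Monday
2047: Tuesday
2048: Wednesday (leap)
2049: Friday
2050: Saturday
2050 begins on a Saturday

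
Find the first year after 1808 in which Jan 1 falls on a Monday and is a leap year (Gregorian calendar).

1816

Jan 1 advances by 2 weekdays after a leap year and by 1 after a common year.
1808: Jan 1 is Friday (leap).
1809: Sunday
1810: Monday
1811: Tuesday
1812: Wednesday (leap)
1813: Friday
1814: Saturday
1815: Sunday
1816: Monday (leap)
1816 begins on a Monday and is a leap year.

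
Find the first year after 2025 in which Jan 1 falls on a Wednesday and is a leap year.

Jan 1 advances by 2 weekdays after a leap year and by 1 after a common year.
2025: Jan 1 is Wednesday.
2026: Thursday
2027: Friday
2028: Saturday (leap)
2029: Monday
2030: Tuesday
2031: Wednesday
2032: Thursday (leap)
2033: Saturday
2034: Sunday
2035: Monday
2036: Tuesday (leap)
2037: Thursday
2038: Friday
2039: Saturday
2040: Sunday (leap)
2041: Tuesday
2042: Wednesday
2043: Thursday
2044: Friday (leap)
2045: Sunday
2046: Monday
2047: Tuesday
2048: Wednesday (leap)
2048 begins on a Wednesday and is a leap year.

2048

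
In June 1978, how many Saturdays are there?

June 1978 has 30 days and begins on Thursday.
The first Saturday is June 3.
Saturdays fall on 3, 10, 17, 24 — that's 4.

4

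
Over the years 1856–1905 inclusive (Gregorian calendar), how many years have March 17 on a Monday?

Track March 17's weekday year by year (advancing +1, or +2 across a Feb 29):
  1856: Mon ✓  1857: Tue (+1)  1858: Wed (+1)  1859: Thu (+1)  1860: Sat (+2)
  1861: Sun (+1)  1862: Mon (+1) ✓  1863: Tue (+1)  1864: Thu (+2)  1865: Fri (+1)
  1866: Sat (+1)  1867: Sun (+1)  1868: Tue (+2)  1869: Wed (+1)  … (22 more years) …
  1892: Thu (+2)  1893: Fri (+1)  1894: Sat (+1)  1895: Sun (+1)  1896: Tue (+2)
  1897: Wed (+1)  1898: Thu (+1)  1899: Fri (+1)  1900: Sat (+1)  1901: Sun (+1)
  1902: Mon (+1) ✓  1903: Tue (+1)  1904: Thu (+2)  1905: Fri (+1)
Monday years: 1856, 1862, 1873, 1879, 1884, 1890, 1902 — 7 in total.

7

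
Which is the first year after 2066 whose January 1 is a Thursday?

2071

Jan 1 advances by 2 weekdays after a leap year and by 1 after a common year.
2066: Jan 1 is Friday.
2067: Saturday
2068: Sunday (leap)
2069: Tuesday
2070: Wednesday
2071: Thursday
2071 begins on a Thursday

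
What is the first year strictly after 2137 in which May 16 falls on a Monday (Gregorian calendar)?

From one year to the next, a fixed date's weekday advances by 1, or by 2 when a Feb 29 lies between the two dates.
2137: May 16 is Thursday.
2138: Friday (+1)
2139: Saturday (+1)
2140: Monday (+2)
May 16 falls on a Monday in 2140.

2140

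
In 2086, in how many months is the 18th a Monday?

Check the 18th of each month of 2086: Jan 18: Fri, Feb 18: Mon, Mar 18: Mon, Apr 18: Thu, May 18: Sat, Jun 18: Tue, Jul 18: Thu, Aug 18: Sun, Sep 18: Wed, Oct 18: Fri, Nov 18: Mon, Dec 18: Wed.
Monday occurs in February, March, November — 3 months.

3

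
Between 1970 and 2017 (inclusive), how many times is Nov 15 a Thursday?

7

Track Nov 15's weekday year by year (advancing +1, or +2 across a Feb 29):
  1970: Sun  1971: Mon (+1)  1972: Wed (+2)  1973: Thu (+1) ✓  1974: Fri (+1)
  1975: Sat (+1)  1976: Mon (+2)  1977: Tue (+1)  1978: Wed (+1)  1979: Thu (+1) ✓
  1980: Sat (+2)  1981: Sun (+1)  1982: Mon (+1)  1983: Tue (+1)  … (20 more years) …
  2004: Mon (+2)  2005: Tue (+1)  2006: Wed (+1)  2007: Thu (+1) ✓  2008: Sat (+2)
  2009: Sun (+1)  2010: Mon (+1)  2011: Tue (+1)  2012: Thu (+2) ✓  2013: Fri (+1)
  2014: Sat (+1)  2015: Sun (+1)  2016: Tue (+2)  2017: Wed (+1)
Thursday years: 1973, 1979, 1984, 1990, 2001, 2007, 2012 — 7 in total.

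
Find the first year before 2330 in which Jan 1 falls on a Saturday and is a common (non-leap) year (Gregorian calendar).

2327

Jan 1 advances by 2 weekdays after a leap year and by 1 after a common year.
2330: Jan 1 is Wednesday.
2329: Tuesday
2328: Sunday (leap)
2327: Saturday
2327 begins on a Saturday and is a common year.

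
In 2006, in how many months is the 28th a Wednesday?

1

Check the 28th of each month of 2006: Jan 28: Sat, Feb 28: Tue, Mar 28: Tue, Apr 28: Fri, May 28: Sun, Jun 28: Wed, Jul 28: Fri, Aug 28: Mon, Sep 28: Thu, Oct 28: Sat, Nov 28: Tue, Dec 28: Thu.
Wednesday occurs in June — 1 month.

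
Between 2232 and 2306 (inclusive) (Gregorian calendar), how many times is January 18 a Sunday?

10

Track January 18's weekday year by year (advancing +1, or +2 across a Feb 29):
  2232: Wed  2233: Fri (+2)  2234: Sat (+1)  2235: Sun (+1) ✓  2236: Mon (+1)
  2237: Wed (+2)  2238: Thu (+1)  2239: Fri (+1)  2240: Sat (+1)  2241: Mon (+2)
  2242: Tue (+1)  2243: Wed (+1)  2244: Thu (+1)  2245: Sat (+2)  … (47 more years) …
  2293: Wed (+2)  2294: Thu (+1)  2295: Fri (+1)  2296: Sat (+1)  2297: Mon (+2)
  2298: Tue (+1)  2299: Wed (+1)  2300: Thu (+1)  2301: Fri (+1)  2302: Sat (+1)
  2303: Sun (+1) ✓  2304: Mon (+1)  2305: Wed (+2)  2306: Thu (+1)
Sunday years: 2235, 2246, 2252, 2257, 2263, 2274, 2280, 2285, 2291, 2303 — 10 in total.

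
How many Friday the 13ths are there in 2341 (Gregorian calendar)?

1

Check the 13th of each month of 2341: Jan 13: Mon, Feb 13: Thu, Mar 13: Thu, Apr 13: Sun, May 13: Tue, Jun 13: Fri, Jul 13: Sun, Aug 13: Wed, Sep 13: Sat, Oct 13: Mon, Nov 13: Thu, Dec 13: Sat.
Friday occurs in June — 1 month.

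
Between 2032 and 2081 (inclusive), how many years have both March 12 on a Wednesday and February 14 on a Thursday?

2

Check each year's weekday for March 12 and February 14:
  2032: Fri/Sat  2033: Sat/Mon  2034: Sun/Tue  2035: Mon/Wed  2036: Wed/Thu ✓  2037: Thu/Sat  2038: Fri/Sun  2039: Sat/Mon  2040: Mon/Tue  2041: Tue/Thu  2042: Wed/Fri  2043: Thu/Sat  2044: Sat/Sun  2045: Sun/Tue  …(22 more)…  2068: Mon/Tue  2069: Tue/Thu  2070: Wed/Fri  2071: Thu/Sat  2072: Sat/Sun  2073: Sun/Tue  2074: Mon/Wed  2075: Tue/Thu  2076: Thu/Fri  2077: Fri/Sun  2078: Sat/Mon  2079: Sun/Tue  2080: Tue/Wed  2081: Wed/Fri
Both conditions hold in: 2036, 2064 — 2.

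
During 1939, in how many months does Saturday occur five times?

4

A month of length L has five Saturdays iff its first Saturday is on day ≤ L−28 (so day 1–3 in a 31-day month, 1–2 in a 30-day month, day 1 in a leap February).
Checking each month of 1939: Jan starts Sun (31d); Feb starts Wed (28d); Mar starts Wed (31d); Apr starts Sat (30d) ✓; May starts Mon (31d); Jun starts Thu (30d); Jul starts Sat (31d) ✓; Aug starts Tue (31d); Sep starts Fri (30d) ✓; Oct starts Sun (31d); Nov starts Wed (30d); Dec starts Fri (31d) ✓.
Five-Saturday months: April, July, September, December → 4.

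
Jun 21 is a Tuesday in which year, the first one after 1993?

1994

From one year to the next, a fixed date's weekday advances by 1, or by 2 when a Feb 29 lies between the two dates.
1993: June 21 is Monday.
1994: Tuesday (+1)
Jun 21 falls on a Tuesday in 1994.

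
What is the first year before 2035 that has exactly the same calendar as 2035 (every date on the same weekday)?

Two years share a calendar iff Jan 1 falls on the same weekday and both are leap or both are common. 2035: Jan 1 is Monday, common year.
2034: Jan 1 Sunday, common
2033: Jan 1 Saturday, common
2032: Jan 1 Thursday, leap
2031: Jan 1 Wednesday, common
2030: Jan 1 Tuesday, common
2029: Jan 1 Monday, common
2029 matches on both conditions.

2029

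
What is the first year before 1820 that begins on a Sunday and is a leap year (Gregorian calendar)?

Jan 1 advances by 2 weekdays after a leap year and by 1 after a common year.
1820: Jan 1 is Saturday (leap).
1819: Friday
1818: Thursday
1817: Wednesday
1816: Monday (leap)
1815: Sunday
1814: Saturday
1813: Friday
1812: Wednesday (leap)
1811: Tuesday
1810: Monday
1809: Sunday
1808: Friday (leap)
1807: Thursday
1806: Wednesday
1805: Tuesday
1804: Sunday (leap)
1804 begins on a Sunday and is a leap year.

1804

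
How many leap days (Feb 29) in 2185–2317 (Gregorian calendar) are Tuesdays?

4

Leap years in 2185–2317: 31 of them.
Feb 29 weekday advances by 5 (mod 7) from one leap year to the next four years later (or differs when a century non-leap intervenes).
Leap-day weekdays: 2188:Fri 2192:Wed 2196:Mon 2204:Wed 2208:Mon 2212:Sat 2216:Thu 2220:Tue✓ 2224:Sun 2228:Fri 2232:Wed 2236:Mon 2240:Sat …(5 more)… 2264:Mon 2268:Sat 2272:Thu 2276:Tue✓ 2280:Sun 2284:Fri 2288:Wed 2292:Mon 2296:Sat 2304:Mon 2308:Sat 2312:Thu 2316:Tue✓
Tuesday: 2220, 2248, 2276, 2316 → 4.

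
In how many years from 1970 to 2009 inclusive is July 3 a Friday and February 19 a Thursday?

Check each year's weekday for July 3 and February 19:
  1970: Fri/Thu ✓  1971: Sat/Fri  1972: Mon/Sat  1973: Tue/Mon  1974: Wed/Tue  1975: Thu/Wed  1976: Sat/Thu  1977: Sun/Sat  1978: Mon/Sun  1979: Tue/Mon  1980: Thu/Tue  1981: Fri/Thu ✓  1982: Sat/Fri  1983: Sun/Sat  …(12 more)…  1996: Wed/Mon  1997: Thu/Wed  1998: Fri/Thu ✓  1999: Sat/Fri  2000: Mon/Sat  2001: Tue/Mon  2002: Wed/Tue  2003: Thu/Wed  2004: Sat/Thu  2005: Sun/Sat  2006: Mon/Sun  2007: Tue/Mon  2008: Thu/Tue  2009: Fri/Thu ✓
Both conditions hold in: 1970, 1981, 1987, 1998, 2009 — 5.

5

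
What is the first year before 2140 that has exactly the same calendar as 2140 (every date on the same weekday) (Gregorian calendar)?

2112

Two years share a calendar iff Jan 1 falls on the same weekday and both are leap or both are common. 2140: Jan 1 is Friday, leap year.
2139: Jan 1 Thursday, common
2138: Jan 1 Wednesday, common
2137: Jan 1 Tuesday, common
2136: Jan 1 Sunday, leap
2135: Jan 1 Saturday, common
2134: Jan 1 Friday, common
2133: Jan 1 Thursday, common
2132: Jan 1 Tuesday, leap
2131: Jan 1 Monday, common
2130: Jan 1 Sunday, common
2129: Jan 1 Saturday, common
2128: Jan 1 Thursday, leap
2127: Jan 1 Wednesday, common
2126: Jan 1 Tuesday, common
2125: Jan 1 Monday, common
2124: Jan 1 Saturday, leap
2123: Jan 1 Friday, common
2122: Jan 1 Thursday, common
2121: Jan 1 Wednesday, common
2120: Jan 1 Monday, leap
2119: Jan 1 Sunday, common
2118: Jan 1 Saturday, common
2117: Jan 1 Friday, common
2116: Jan 1 Wednesday, leap
2115: Jan 1 Tuesday, common
2114: Jan 1 Monday, common
2113: Jan 1 Sunday, common
2112: Jan 1 Friday, leap
2112 matches on both conditions.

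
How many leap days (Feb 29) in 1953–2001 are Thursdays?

2

Leap years in 1953–2001: 12 of them.
Feb 29 weekday advances by 5 (mod 7) from one leap year to the next four years later (or differs when a century non-leap intervenes).
Leap-day weekdays: 1956:Wed 1960:Mon 1964:Sat 1968:Thu✓ 1972:Tue 1976:Sun 1980:Fri 1984:Wed 1988:Mon 1992:Sat 1996:Thu✓ 2000:Tue
Thursday: 1968, 1996 → 2.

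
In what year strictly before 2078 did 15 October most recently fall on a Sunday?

2073

From one year to the next, a fixed date's weekday advances by 1, or by 2 when a Feb 29 lies between the two dates.
2078: October 15 is Saturday.
2077: Friday (−1)
2076: Thursday (−1)
2075: Tuesday (−2)
2074: Monday (−1)
2073: Sunday (−1)
15 October falls on a Sunday in 2073.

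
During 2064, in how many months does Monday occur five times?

4

A month of length L has five Mondays iff its first Monday is on day ≤ L−28 (so day 1–3 in a 31-day month, 1–2 in a 30-day month, day 1 in a leap February).
Checking each month of 2064: Jan starts Tue (31d); Feb starts Fri (29d); Mar starts Sat (31d) ✓; Apr starts Tue (30d); May starts Thu (31d); Jun starts Sun (30d) ✓; Jul starts Tue (31d); Aug starts Fri (31d); Sep starts Mon (30d) ✓; Oct starts Wed (31d); Nov starts Sat (30d); Dec starts Mon (31d) ✓.
Five-Monday months: March, June, September, December → 4.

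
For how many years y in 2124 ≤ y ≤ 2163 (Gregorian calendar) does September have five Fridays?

September has 30 days; it has five Fridays when Friday falls among the first (month-length − 28) days — i.e. when September 1 is one of Friday/Thursday.
September 1 by year: 2124:Fri✓ 2125:Sat 2126:Sun 2127:Mon 2128:Wed 2129:Thu✓ 2130:Fri✓ 2131:Sat 2132:Mon 2133:Tue 2134:Wed 2135:Thu✓ 2136:Sat 2137:Sun 2138:Mon …(10 more)… 2149:Mon 2150:Tue 2151:Wed 2152:Fri✓ 2153:Sat 2154:Sun 2155:Mon 2156:Wed 2157:Thu✓ 2158:Fri✓ 2159:Sat 2160:Mon 2161:Tue 2162:Wed 2163:Thu✓
Years with five Fridays: 2124, 2129, 2130, 2135, 2140, 2141, 2146, 2147, 2152, 2157, 2158, 2163 → 12.

12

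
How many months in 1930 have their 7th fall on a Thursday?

Check the 7th of each month of 1930: Jan 7: Tue, Feb 7: Fri, Mar 7: Fri, Apr 7: Mon, May 7: Wed, Jun 7: Sat, Jul 7: Mon, Aug 7: Thu, Sep 7: Sun, Oct 7: Tue, Nov 7: Fri, Dec 7: Sun.
Thursday occurs in August — 1 month.

1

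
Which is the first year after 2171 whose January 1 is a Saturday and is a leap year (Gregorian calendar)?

Jan 1 advances by 2 weekdays after a leap year and by 1 after a common year.
2171: Jan 1 is Tuesday.
2172: Wednesday (leap)
2173: Friday
2174: Saturday
2175: Sunday
2176: Monday (leap)
2177: Wednesday
2178: Thursday
2179: Friday
2180: Saturday (leap)
2180 begins on a Saturday and is a leap year.

2180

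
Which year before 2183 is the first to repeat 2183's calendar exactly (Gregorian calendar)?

2177

Two years share a calendar iff Jan 1 falls on the same weekday and both are leap or both are common. 2183: Jan 1 is Wednesday, common year.
2182: Jan 1 Tuesday, common
2181: Jan 1 Monday, common
2180: Jan 1 Saturday, leap
2179: Jan 1 Friday, common
2178: Jan 1 Thursday, common
2177: Jan 1 Wednesday, common
2177 matches on both conditions.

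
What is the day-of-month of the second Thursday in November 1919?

November 1, 1919 is a Saturday, so the first Thursday is the 6th.
The second Thursday is 6 + 7 = 13.

13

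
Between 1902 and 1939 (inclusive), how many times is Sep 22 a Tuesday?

6

Track Sep 22's weekday year by year (advancing +1, or +2 across a Feb 29):
  1902: Mon  1903: Tue (+1) ✓  1904: Thu (+2)  1905: Fri (+1)  1906: Sat (+1)
  1907: Sun (+1)  1908: Tue (+2) ✓  1909: Wed (+1)  1910: Thu (+1)  1911: Fri (+1)
  1912: Sun (+2)  1913: Mon (+1)  1914: Tue (+1) ✓  1915: Wed (+1)  … (10 more years) …
  1926: Wed (+1)  1927: Thu (+1)  1928: Sat (+2)  1929: Sun (+1)  1930: Mon (+1)
  1931: Tue (+1) ✓  1932: Thu (+2)  1933: Fri (+1)  1934: Sat (+1)  1935: Sun (+1)
  1936: Tue (+2) ✓  1937: Wed (+1)  1938: Thu (+1)  1939: Fri (+1)
Tuesday years: 1903, 1908, 1914, 1925, 1931, 1936 — 6 in total.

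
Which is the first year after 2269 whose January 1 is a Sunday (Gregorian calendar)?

Jan 1 advances by 2 weekdays after a leap year and by 1 after a common year.
2269: Jan 1 is Friday.
2270: Saturday
2271: Sunday
2271 begins on a Sunday

2271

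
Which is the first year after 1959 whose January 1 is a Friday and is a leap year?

Jan 1 advances by 2 weekdays after a leap year and by 1 after a common year.
1959: Jan 1 is Thursday.
1960: Friday (leap)
1960 begins on a Friday and is a leap year.

1960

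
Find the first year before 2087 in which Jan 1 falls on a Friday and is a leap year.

Jan 1 advances by 2 weekdays after a leap year and by 1 after a common year.
2087: Jan 1 is Wednesday.
2086: Tuesday
2085: Monday
2084: Saturday (leap)
2083: Friday
2082: Thursday
2081: Wednesday
2080: Monday (leap)
2079: Sunday
2078: Saturday
2077: Friday
2076: Wednesday (leap)
2075: Tuesday
2074: Monday
2073: Sunday
2072: Friday (leap)
2072 begins on a Friday and is a leap year.

2072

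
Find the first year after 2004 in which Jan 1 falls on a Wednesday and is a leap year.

2020

Jan 1 advances by 2 weekdays after a leap year and by 1 after a common year.
2004: Jan 1 is Thursday (leap).
2005: Saturday
2006: Sunday
2007: Monday
2008: Tuesday (leap)
2009: Thursday
2010: Friday
2011: Saturday
2012: Sunday (leap)
2013: Tuesday
2014: Wednesday
2015: Thursday
2016: Friday (leap)
2017: Sunday
2018: Monday
2019: Tuesday
2020: Wednesday (leap)
2020 begins on a Wednesday and is a leap year.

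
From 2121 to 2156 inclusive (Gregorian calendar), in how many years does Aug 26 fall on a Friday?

Track Aug 26's weekday year by year (advancing +1, or +2 across a Feb 29):
  2121: Tue  2122: Wed (+1)  2123: Thu (+1)  2124: Sat (+2)  2125: Sun (+1)
  2126: Mon (+1)  2127: Tue (+1)  2128: Thu (+2)  2129: Fri (+1) ✓  2130: Sat (+1)
  2131: Sun (+1)  2132: Tue (+2)  2133: Wed (+1)  2134: Thu (+1)  … (8 more years) …
  2143: Mon (+1)  2144: Wed (+2)  2145: Thu (+1)  2146: Fri (+1) ✓  2147: Sat (+1)
  2148: Mon (+2)  2149: Tue (+1)  2150: Wed (+1)  2151: Thu (+1)  2152: Sat (+2)
  2153: Sun (+1)  2154: Mon (+1)  2155: Tue (+1)  2156: Thu (+2)
Friday years: 2129, 2135, 2140, 2146 — 4 in total.

4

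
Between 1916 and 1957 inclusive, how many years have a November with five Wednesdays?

12

November has 30 days; it has five Wednesdays when Wednesday falls among the first (month-length − 28) days — i.e. when November 1 is one of Wednesday/Tuesday.
November 1 by year: 1916:Wed✓ 1917:Thu 1918:Fri 1919:Sat 1920:Mon 1921:Tue✓ 1922:Wed✓ 1923:Thu 1924:Sat 1925:Sun 1926:Mon 1927:Tue✓ 1928:Thu 1929:Fri 1930:Sat …(12 more)… 1943:Mon 1944:Wed✓ 1945:Thu 1946:Fri 1947:Sat 1948:Mon 1949:Tue✓ 1950:Wed✓ 1951:Thu 1952:Sat 1953:Sun 1954:Mon 1955:Tue✓ 1956:Thu 1957:Fri
Years with five Wednesdays: 1916, 1921, 1922, 1927, 1932, 1933, 1938, 1939, 1944, 1949, 1950, 1955 → 12.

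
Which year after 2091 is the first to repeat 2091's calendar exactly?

Two years share a calendar iff Jan 1 falls on the same weekday and both are leap or both are common. 2091: Jan 1 is Monday, common year.
2092: Jan 1 Tuesday, leap
2093: Jan 1 Thursday, common
2094: Jan 1 Friday, common
2095: Jan 1 Saturday, common
2096: Jan 1 Sunday, leap
2097: Jan 1 Tuesday, common
2098: Jan 1 Wednesday, common
2099: Jan 1 Thursday, common
2100: Jan 1 Friday, common
2101: Jan 1 Saturday, common
2102: Jan 1 Sunday, common
2103: Jan 1 Monday, common
2103 matches on both conditions.

2103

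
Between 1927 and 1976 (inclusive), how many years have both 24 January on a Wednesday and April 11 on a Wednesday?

Check each year's weekday for 24 January and April 11:
  1927: Mon/Mon  1928: Tue/Wed  1929: Thu/Thu  1930: Fri/Fri  1931: Sat/Sat  1932: Sun/Mon  1933: Tue/Tue  1934: Wed/Wed ✓  1935: Thu/Thu  1936: Fri/Sat  1937: Sun/Sun  1938: Mon/Mon  1939: Tue/Tue  1940: Wed/Thu  …(22 more)…  1963: Thu/Thu  1964: Fri/Sat  1965: Sun/Sun  1966: Mon/Mon  1967: Tue/Tue  1968: Wed/Thu  1969: Fri/Fri  1970: Sat/Sat  1971: Sun/Sun  1972: Mon/Tue  1973: Wed/Wed ✓  1974: Thu/Thu  1975: Fri/Fri  1976: Sat/Sun
Both conditions hold in: 1934, 1945, 1951, 1962, 1973 — 5.

5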